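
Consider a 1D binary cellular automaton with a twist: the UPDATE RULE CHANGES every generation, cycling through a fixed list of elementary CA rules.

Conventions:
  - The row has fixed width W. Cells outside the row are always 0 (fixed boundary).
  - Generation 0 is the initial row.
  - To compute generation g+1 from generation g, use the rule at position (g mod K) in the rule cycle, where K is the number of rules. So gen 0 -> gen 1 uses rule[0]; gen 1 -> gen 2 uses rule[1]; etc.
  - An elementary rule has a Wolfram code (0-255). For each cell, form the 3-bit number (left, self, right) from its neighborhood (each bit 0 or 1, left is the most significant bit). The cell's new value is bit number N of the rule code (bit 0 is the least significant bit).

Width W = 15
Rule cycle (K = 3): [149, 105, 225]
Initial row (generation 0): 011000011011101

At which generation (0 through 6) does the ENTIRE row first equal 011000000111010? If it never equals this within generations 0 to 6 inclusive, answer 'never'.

Gen 0: 011000011011101
Gen 1 (rule 149): 000111000001001
Gen 2 (rule 105): 110101011100000
Gen 3 (rule 225): 011010101101111
Gen 4 (rule 149): 000010100000110
Gen 5 (rule 105): 111001001110110
Gen 6 (rule 225): 011000000111010

Answer: 6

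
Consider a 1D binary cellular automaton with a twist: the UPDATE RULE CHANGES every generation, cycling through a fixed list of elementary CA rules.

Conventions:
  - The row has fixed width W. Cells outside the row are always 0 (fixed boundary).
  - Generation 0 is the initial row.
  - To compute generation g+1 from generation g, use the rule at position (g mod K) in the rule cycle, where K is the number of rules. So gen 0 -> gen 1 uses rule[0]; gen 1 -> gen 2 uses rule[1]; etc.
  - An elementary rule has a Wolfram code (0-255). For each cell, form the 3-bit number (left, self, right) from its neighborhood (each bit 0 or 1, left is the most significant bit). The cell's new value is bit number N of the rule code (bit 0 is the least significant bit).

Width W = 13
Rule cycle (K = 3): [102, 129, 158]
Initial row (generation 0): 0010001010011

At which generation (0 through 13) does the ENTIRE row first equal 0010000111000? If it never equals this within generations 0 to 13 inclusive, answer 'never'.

Gen 0: 0010001010011
Gen 1 (rule 102): 0110011110101
Gen 2 (rule 129): 0000001100000
Gen 3 (rule 158): 0000011010000
Gen 4 (rule 102): 0000101110000
Gen 5 (rule 129): 1110000100111
Gen 6 (rule 158): 1101001111110
Gen 7 (rule 102): 0111010000010
Gen 8 (rule 129): 0010000111000
Gen 9 (rule 158): 0111001110100
Gen 10 (rule 102): 1001010011100
Gen 11 (rule 129): 0000000001001
Gen 12 (rule 158): 0000000011111
Gen 13 (rule 102): 0000000100001

Answer: 8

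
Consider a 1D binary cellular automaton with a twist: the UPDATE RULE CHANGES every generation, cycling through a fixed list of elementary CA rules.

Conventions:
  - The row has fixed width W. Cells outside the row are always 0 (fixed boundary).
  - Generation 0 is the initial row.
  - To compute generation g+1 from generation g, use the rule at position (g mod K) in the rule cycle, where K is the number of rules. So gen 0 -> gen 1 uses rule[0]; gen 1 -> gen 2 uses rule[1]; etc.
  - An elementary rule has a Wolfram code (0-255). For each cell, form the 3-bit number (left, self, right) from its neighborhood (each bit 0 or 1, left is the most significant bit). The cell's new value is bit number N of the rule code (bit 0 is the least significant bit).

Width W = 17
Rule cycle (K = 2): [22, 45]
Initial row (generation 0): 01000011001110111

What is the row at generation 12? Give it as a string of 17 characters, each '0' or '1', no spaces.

Answer: 11111111110101111

Derivation:
Gen 0: 01000011001110111
Gen 1 (rule 22): 11100100110000000
Gen 2 (rule 45): 10000100100111111
Gen 3 (rule 22): 11001111111000000
Gen 4 (rule 45): 10001000000011111
Gen 5 (rule 22): 11011100000100000
Gen 6 (rule 45): 10110001110101111
Gen 7 (rule 22): 10001010000100000
Gen 8 (rule 45): 10101110110101111
Gen 9 (rule 22): 10100000000100000
Gen 10 (rule 45): 11101111110101111
Gen 11 (rule 22): 00000000000100000
Gen 12 (rule 45): 11111111110101111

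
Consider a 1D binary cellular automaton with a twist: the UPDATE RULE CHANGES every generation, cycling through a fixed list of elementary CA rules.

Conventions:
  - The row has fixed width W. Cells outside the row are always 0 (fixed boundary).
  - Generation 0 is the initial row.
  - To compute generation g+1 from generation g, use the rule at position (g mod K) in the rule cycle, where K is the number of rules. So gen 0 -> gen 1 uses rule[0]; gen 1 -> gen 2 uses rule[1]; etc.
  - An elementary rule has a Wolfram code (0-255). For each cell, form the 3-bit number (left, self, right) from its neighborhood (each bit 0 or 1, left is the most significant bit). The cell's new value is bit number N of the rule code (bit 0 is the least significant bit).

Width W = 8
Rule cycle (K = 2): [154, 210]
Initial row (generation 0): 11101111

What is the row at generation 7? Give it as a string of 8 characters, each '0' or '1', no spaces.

Answer: 11111000

Derivation:
Gen 0: 11101111
Gen 1 (rule 154): 11001110
Gen 2 (rule 210): 01110111
Gen 3 (rule 154): 11100110
Gen 4 (rule 210): 01111011
Gen 5 (rule 154): 11110010
Gen 6 (rule 210): 01111101
Gen 7 (rule 154): 11111000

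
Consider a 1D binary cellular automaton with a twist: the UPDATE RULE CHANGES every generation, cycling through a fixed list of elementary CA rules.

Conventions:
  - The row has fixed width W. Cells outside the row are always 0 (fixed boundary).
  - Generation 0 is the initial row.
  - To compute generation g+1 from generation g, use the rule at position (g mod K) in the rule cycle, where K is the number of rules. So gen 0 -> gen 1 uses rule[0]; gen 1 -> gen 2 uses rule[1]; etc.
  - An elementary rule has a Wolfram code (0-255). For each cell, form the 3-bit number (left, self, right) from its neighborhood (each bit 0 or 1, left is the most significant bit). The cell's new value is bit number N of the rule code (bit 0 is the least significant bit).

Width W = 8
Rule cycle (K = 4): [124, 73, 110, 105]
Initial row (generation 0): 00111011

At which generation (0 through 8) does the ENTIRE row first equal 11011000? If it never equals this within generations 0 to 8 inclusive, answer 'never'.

Gen 0: 00111011
Gen 1 (rule 124): 00101111
Gen 2 (rule 73): 10001001
Gen 3 (rule 110): 10011011
Gen 4 (rule 105): 00011111
Gen 5 (rule 124): 00010001
Gen 6 (rule 73): 11000100
Gen 7 (rule 110): 11001100
Gen 8 (rule 105): 11001101

Answer: never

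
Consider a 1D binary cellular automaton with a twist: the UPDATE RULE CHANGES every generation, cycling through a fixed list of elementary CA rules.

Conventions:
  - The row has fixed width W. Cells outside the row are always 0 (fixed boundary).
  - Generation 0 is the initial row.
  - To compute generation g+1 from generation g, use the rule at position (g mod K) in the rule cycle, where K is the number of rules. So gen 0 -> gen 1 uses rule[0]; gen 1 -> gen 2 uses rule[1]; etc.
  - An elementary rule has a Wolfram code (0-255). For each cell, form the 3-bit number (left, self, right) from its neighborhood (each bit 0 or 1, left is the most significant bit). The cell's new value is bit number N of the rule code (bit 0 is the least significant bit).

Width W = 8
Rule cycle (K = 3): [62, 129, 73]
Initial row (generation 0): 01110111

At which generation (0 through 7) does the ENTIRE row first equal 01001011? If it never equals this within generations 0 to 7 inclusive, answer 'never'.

Gen 0: 01110111
Gen 1 (rule 62): 11001100
Gen 2 (rule 129): 00000001
Gen 3 (rule 73): 11111100
Gen 4 (rule 62): 10000010
Gen 5 (rule 129): 00111000
Gen 6 (rule 73): 10101011
Gen 7 (rule 62): 11111110

Answer: never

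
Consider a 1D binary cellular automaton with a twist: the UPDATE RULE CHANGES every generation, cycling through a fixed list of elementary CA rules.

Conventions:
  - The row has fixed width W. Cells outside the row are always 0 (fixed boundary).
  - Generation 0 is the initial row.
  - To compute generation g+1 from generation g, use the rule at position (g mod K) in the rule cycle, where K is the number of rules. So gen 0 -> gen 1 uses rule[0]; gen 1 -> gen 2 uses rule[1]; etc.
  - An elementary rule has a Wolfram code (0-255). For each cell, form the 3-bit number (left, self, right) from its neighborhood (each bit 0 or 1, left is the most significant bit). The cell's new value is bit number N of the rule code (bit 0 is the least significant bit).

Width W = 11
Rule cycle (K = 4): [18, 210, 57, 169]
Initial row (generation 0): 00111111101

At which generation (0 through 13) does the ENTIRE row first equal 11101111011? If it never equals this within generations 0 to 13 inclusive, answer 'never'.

Gen 0: 00111111101
Gen 1 (rule 18): 01000000000
Gen 2 (rule 210): 10100000000
Gen 3 (rule 57): 01011111111
Gen 4 (rule 169): 00111111110
Gen 5 (rule 18): 01000000001
Gen 6 (rule 210): 10100000010
Gen 7 (rule 57): 01011111001
Gen 8 (rule 169): 00111110000
Gen 9 (rule 18): 01000001000
Gen 10 (rule 210): 10100010100
Gen 11 (rule 57): 01011001011
Gen 12 (rule 169): 00110000110
Gen 13 (rule 18): 01001001001

Answer: never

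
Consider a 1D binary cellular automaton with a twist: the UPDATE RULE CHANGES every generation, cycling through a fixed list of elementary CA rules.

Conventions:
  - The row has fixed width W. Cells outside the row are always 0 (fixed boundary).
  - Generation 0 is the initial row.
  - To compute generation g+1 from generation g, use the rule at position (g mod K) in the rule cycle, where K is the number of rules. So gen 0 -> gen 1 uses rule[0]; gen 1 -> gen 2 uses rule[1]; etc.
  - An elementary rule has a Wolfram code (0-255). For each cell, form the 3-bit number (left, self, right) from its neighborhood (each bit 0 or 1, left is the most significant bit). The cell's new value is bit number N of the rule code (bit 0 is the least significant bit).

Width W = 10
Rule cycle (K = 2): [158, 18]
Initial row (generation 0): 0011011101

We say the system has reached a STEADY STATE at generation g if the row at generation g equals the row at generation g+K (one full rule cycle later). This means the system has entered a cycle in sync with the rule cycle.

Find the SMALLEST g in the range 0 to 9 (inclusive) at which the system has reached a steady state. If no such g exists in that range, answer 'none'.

Gen 0: 0011011101
Gen 1 (rule 158): 0110011001
Gen 2 (rule 18): 1001100110
Gen 3 (rule 158): 1111011101
Gen 4 (rule 18): 0000000000
Gen 5 (rule 158): 0000000000
Gen 6 (rule 18): 0000000000
Gen 7 (rule 158): 0000000000
Gen 8 (rule 18): 0000000000
Gen 9 (rule 158): 0000000000
Gen 10 (rule 18): 0000000000
Gen 11 (rule 158): 0000000000

Answer: 4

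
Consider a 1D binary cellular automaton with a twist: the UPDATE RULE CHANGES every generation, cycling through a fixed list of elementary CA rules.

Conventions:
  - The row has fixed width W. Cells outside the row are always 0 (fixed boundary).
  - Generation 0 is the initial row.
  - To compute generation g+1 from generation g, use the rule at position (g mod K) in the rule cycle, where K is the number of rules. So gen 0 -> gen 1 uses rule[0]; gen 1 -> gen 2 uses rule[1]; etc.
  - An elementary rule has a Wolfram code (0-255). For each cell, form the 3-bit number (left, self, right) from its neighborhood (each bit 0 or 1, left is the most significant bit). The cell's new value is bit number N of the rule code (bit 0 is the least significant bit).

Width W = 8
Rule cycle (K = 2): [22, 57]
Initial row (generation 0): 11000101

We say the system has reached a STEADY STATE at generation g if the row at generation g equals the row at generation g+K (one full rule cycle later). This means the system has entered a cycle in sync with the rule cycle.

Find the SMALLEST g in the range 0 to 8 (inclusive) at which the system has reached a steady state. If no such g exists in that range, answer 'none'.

Answer: 2

Derivation:
Gen 0: 11000101
Gen 1 (rule 22): 00101101
Gen 2 (rule 57): 10011010
Gen 3 (rule 22): 11100011
Gen 4 (rule 57): 10011010
Gen 5 (rule 22): 11100011
Gen 6 (rule 57): 10011010
Gen 7 (rule 22): 11100011
Gen 8 (rule 57): 10011010
Gen 9 (rule 22): 11100011
Gen 10 (rule 57): 10011010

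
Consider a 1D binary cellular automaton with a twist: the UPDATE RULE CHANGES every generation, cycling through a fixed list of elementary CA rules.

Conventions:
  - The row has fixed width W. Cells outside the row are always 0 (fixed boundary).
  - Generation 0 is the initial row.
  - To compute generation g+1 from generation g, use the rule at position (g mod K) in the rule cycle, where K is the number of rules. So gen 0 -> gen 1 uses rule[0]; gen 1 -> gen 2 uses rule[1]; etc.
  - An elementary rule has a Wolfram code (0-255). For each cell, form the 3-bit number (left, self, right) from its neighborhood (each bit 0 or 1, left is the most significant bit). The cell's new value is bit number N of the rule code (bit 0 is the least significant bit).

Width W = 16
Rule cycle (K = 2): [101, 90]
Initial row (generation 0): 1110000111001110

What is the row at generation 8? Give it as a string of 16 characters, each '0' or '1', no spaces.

Answer: 1101010000101101

Derivation:
Gen 0: 1110000111001110
Gen 1 (rule 101): 0010110001000010
Gen 2 (rule 90): 0100111010100101
Gen 3 (rule 101): 0100001111100111
Gen 4 (rule 90): 1010011000111101
Gen 5 (rule 101): 1110001010000111
Gen 6 (rule 90): 1011010001001101
Gen 7 (rule 101): 1101110101000111
Gen 8 (rule 90): 1101010000101101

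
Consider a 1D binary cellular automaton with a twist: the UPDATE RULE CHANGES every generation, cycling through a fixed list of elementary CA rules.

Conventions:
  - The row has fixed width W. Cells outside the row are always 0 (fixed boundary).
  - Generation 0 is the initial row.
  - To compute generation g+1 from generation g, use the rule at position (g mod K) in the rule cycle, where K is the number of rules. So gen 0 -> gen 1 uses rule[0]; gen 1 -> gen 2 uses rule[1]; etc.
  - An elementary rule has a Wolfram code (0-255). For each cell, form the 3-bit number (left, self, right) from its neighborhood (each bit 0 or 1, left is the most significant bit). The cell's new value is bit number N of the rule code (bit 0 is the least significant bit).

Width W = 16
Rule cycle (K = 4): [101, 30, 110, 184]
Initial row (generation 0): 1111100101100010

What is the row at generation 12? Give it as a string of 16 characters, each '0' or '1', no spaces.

Answer: 1010010101110110

Derivation:
Gen 0: 1111100101100010
Gen 1 (rule 101): 0000100110101010
Gen 2 (rule 30): 0001111100101011
Gen 3 (rule 110): 0011000101111111
Gen 4 (rule 184): 0010100011111110
Gen 5 (rule 101): 1011101000000010
Gen 6 (rule 30): 1010001100000111
Gen 7 (rule 110): 1110011100001101
Gen 8 (rule 184): 1101011010001010
Gen 9 (rule 101): 0111101110101110
Gen 10 (rule 30): 1100001000101001
Gen 11 (rule 110): 1100011001111011
Gen 12 (rule 184): 1010010101110110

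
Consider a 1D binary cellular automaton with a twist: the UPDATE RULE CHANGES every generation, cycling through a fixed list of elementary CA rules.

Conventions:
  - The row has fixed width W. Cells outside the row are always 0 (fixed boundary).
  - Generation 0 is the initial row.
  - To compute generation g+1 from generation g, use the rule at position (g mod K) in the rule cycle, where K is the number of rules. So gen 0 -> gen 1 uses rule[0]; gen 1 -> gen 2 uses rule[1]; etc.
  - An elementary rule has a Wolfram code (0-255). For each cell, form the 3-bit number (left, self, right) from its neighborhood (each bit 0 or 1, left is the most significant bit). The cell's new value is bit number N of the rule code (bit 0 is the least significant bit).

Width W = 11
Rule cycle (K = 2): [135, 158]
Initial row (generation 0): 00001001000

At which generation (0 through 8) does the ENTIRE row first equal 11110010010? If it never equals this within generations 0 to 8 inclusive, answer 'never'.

Gen 0: 00001001000
Gen 1 (rule 135): 11111011011
Gen 2 (rule 158): 11110010010
Gen 3 (rule 135): 01100110110
Gen 4 (rule 158): 11011100101
Gen 5 (rule 135): 00001001101
Gen 6 (rule 158): 00011111001
Gen 7 (rule 135): 11101110011
Gen 8 (rule 158): 11001101110

Answer: 2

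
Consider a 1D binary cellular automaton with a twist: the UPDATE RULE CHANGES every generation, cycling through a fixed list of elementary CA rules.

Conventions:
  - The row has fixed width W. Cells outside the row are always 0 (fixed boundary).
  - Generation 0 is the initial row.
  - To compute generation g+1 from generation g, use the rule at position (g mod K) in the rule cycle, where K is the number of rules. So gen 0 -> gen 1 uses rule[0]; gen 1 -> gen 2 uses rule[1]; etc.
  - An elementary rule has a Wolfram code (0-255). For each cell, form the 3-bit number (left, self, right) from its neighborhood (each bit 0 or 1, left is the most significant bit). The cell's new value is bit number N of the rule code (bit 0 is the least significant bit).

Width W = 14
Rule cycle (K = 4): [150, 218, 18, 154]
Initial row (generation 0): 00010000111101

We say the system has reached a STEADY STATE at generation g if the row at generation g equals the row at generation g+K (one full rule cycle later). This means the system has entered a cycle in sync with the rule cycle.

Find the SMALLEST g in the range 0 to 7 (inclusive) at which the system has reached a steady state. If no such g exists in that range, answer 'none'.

Gen 0: 00010000111101
Gen 1 (rule 150): 00111001011001
Gen 2 (rule 218): 01111110011110
Gen 3 (rule 18): 10000001100001
Gen 4 (rule 154): 01000011010010
Gen 5 (rule 150): 11100100011111
Gen 6 (rule 218): 11111010111111
Gen 7 (rule 18): 00000000000000
Gen 8 (rule 154): 00000000000000
Gen 9 (rule 150): 00000000000000
Gen 10 (rule 218): 00000000000000
Gen 11 (rule 18): 00000000000000

Answer: 7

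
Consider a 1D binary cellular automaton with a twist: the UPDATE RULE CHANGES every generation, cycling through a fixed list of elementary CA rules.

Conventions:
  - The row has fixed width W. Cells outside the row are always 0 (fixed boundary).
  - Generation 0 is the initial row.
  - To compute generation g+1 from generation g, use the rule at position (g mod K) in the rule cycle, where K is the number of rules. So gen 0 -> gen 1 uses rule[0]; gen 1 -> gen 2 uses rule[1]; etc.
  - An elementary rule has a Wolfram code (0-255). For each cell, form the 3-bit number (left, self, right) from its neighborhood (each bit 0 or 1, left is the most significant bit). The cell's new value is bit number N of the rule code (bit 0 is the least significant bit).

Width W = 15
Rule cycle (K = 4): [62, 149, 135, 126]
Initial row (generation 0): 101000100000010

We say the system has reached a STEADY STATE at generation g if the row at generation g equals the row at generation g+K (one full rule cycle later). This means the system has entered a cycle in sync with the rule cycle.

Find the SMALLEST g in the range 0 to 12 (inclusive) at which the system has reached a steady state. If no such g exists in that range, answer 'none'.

Gen 0: 101000100000010
Gen 1 (rule 62): 111101110000111
Gen 2 (rule 149): 011000101110010
Gen 3 (rule 135): 100011100100110
Gen 4 (rule 126): 110110111111111
Gen 5 (rule 62): 101101100000000
Gen 6 (rule 149): 100000011111111
Gen 7 (rule 135): 101111101111110
Gen 8 (rule 126): 111000111000011
Gen 9 (rule 62): 100101100100110
Gen 10 (rule 149): 110100010110001
Gen 11 (rule 135): 000101110000111
Gen 12 (rule 126): 001111011001101
Gen 13 (rule 62): 011000110111011
Gen 14 (rule 149): 000110000010000
Gen 15 (rule 135): 111000111110111
Gen 16 (rule 126): 101101100011101

Answer: none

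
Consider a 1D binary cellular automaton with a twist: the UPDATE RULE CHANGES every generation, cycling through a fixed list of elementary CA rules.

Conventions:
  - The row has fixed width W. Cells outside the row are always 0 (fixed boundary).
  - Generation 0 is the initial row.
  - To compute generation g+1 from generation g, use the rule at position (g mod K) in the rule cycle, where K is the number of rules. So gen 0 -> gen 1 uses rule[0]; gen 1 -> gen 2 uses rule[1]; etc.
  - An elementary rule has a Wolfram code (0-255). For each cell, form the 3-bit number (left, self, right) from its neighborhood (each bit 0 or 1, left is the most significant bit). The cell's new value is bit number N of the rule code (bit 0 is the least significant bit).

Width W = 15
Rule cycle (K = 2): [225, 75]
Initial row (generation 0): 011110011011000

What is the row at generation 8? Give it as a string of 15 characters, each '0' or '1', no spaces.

Gen 0: 011110011011000
Gen 1 (rule 225): 001110001101011
Gen 2 (rule 75): 111010111100011
Gen 3 (rule 225): 011101011101001
Gen 4 (rule 75): 110100010100010
Gen 5 (rule 225): 011001001001000
Gen 6 (rule 75): 111010010010011
Gen 7 (rule 225): 011100000000001
Gen 8 (rule 75): 110101111111110

Answer: 110101111111110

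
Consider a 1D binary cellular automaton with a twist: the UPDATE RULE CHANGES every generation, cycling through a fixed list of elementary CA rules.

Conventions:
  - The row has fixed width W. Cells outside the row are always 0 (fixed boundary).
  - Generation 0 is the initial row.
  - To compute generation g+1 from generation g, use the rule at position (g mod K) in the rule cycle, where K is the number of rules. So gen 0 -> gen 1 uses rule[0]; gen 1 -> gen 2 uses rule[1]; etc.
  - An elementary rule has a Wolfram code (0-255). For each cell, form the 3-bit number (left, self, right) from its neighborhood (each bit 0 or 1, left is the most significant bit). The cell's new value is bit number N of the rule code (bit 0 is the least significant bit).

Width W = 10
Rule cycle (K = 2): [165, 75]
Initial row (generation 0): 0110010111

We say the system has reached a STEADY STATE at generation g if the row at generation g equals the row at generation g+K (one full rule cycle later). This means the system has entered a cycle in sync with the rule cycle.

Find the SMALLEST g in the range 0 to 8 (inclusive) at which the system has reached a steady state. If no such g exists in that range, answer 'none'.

Gen 0: 0110010111
Gen 1 (rule 165): 0000011010
Gen 2 (rule 75): 1111111000
Gen 3 (rule 165): 0111110011
Gen 4 (rule 75): 1100010111
Gen 5 (rule 165): 0001011010
Gen 6 (rule 75): 1110011000
Gen 7 (rule 165): 0100000011
Gen 8 (rule 75): 1001111111
Gen 9 (rule 165): 1000111110
Gen 10 (rule 75): 0011100010

Answer: none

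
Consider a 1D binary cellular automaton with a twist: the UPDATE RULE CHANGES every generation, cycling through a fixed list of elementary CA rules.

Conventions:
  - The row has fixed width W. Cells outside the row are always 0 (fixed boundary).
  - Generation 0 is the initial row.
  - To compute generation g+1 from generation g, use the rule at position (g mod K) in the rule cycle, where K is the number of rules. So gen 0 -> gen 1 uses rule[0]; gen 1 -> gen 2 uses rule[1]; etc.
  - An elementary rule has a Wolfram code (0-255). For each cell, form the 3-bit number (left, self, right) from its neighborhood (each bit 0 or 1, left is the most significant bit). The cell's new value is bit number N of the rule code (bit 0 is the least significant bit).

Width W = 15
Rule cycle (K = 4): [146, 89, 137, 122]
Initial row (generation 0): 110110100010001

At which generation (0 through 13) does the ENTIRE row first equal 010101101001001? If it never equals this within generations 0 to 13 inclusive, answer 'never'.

Gen 0: 110110100010001
Gen 1 (rule 146): 000000010101010
Gen 2 (rule 89): 111111000000001
Gen 3 (rule 137): 111110011111100
Gen 4 (rule 122): 100011110000110
Gen 5 (rule 146): 010101101001001
Gen 6 (rule 89): 000001100100100
Gen 7 (rule 137): 111101000000001
Gen 8 (rule 122): 100110100000010
Gen 9 (rule 146): 011000010000101
Gen 10 (rule 89): 011111001110000
Gen 11 (rule 137): 011110001100111
Gen 12 (rule 122): 110011011111101
Gen 13 (rule 146): 001100001111000

Answer: 5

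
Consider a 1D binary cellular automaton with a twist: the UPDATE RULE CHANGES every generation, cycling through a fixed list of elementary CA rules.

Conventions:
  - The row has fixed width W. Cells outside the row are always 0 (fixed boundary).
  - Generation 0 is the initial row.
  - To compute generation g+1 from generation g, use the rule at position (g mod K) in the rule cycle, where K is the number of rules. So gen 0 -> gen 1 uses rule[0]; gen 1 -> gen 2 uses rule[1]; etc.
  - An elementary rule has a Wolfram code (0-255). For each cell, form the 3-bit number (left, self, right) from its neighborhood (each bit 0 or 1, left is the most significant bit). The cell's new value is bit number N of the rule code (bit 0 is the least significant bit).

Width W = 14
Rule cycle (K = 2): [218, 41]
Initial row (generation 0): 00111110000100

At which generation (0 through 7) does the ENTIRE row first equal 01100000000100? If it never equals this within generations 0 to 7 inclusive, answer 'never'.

Answer: 6

Derivation:
Gen 0: 00111110000100
Gen 1 (rule 218): 01111111001010
Gen 2 (rule 41): 01000000000100
Gen 3 (rule 218): 10100000001010
Gen 4 (rule 41): 01001111100100
Gen 5 (rule 218): 10111111111010
Gen 6 (rule 41): 01100000000100
Gen 7 (rule 218): 11110000001010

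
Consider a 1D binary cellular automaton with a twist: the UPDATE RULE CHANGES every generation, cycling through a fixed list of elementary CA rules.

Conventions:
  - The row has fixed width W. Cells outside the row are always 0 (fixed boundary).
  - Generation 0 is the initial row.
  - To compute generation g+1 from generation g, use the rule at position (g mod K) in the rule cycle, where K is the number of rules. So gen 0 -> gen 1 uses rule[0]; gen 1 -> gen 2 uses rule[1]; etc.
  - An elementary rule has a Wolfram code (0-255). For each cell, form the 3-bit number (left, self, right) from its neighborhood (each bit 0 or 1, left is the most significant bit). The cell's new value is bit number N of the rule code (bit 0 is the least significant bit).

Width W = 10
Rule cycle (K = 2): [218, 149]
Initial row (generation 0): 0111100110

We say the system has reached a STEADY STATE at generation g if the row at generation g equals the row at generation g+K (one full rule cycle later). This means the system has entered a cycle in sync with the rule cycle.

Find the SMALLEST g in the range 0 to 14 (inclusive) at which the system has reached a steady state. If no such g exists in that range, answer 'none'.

Answer: 1

Derivation:
Gen 0: 0111100110
Gen 1 (rule 218): 1111111111
Gen 2 (rule 149): 0111111110
Gen 3 (rule 218): 1111111111
Gen 4 (rule 149): 0111111110
Gen 5 (rule 218): 1111111111
Gen 6 (rule 149): 0111111110
Gen 7 (rule 218): 1111111111
Gen 8 (rule 149): 0111111110
Gen 9 (rule 218): 1111111111
Gen 10 (rule 149): 0111111110
Gen 11 (rule 218): 1111111111
Gen 12 (rule 149): 0111111110
Gen 13 (rule 218): 1111111111
Gen 14 (rule 149): 0111111110
Gen 15 (rule 218): 1111111111
Gen 16 (rule 149): 0111111110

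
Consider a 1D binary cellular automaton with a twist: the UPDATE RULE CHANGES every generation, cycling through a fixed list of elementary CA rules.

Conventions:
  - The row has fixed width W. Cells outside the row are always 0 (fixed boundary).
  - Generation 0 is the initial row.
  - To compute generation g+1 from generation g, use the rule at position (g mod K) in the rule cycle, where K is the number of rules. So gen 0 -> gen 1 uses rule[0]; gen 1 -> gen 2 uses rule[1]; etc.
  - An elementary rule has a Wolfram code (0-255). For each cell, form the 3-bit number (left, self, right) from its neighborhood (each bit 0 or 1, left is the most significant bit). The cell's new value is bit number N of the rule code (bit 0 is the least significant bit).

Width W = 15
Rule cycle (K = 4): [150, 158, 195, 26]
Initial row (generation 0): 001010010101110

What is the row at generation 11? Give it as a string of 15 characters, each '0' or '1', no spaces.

Gen 0: 001010010101110
Gen 1 (rule 150): 011011110100101
Gen 2 (rule 158): 110011100111101
Gen 3 (rule 195): 010101101011100
Gen 4 (rule 26): 100001000010010
Gen 5 (rule 150): 110011100111111
Gen 6 (rule 158): 101111011111110
Gen 7 (rule 195): 000111001111110
Gen 8 (rule 26): 001100111000001
Gen 9 (rule 150): 010011010100011
Gen 10 (rule 158): 111110010110110
Gen 11 (rule 195): 011110100010010

Answer: 011110100010010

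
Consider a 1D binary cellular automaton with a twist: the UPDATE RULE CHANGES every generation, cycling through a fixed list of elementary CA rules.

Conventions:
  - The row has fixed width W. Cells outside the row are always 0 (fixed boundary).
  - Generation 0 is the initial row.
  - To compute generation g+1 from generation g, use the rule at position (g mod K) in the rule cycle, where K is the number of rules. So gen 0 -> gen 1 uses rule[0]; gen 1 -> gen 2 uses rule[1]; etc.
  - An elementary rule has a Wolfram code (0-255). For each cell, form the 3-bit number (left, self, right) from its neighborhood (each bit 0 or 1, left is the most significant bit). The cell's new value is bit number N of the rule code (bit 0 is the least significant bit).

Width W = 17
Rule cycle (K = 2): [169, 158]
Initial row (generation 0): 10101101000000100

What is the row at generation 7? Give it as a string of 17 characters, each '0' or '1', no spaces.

Answer: 10001110100010110

Derivation:
Gen 0: 10101101000000100
Gen 1 (rule 169): 01011010011110001
Gen 2 (rule 158): 11010011111101011
Gen 3 (rule 169): 10100011111010110
Gen 4 (rule 158): 10110111110010101
Gen 5 (rule 169): 01101111100001010
Gen 6 (rule 158): 11001111010011011
Gen 7 (rule 169): 10001110100010110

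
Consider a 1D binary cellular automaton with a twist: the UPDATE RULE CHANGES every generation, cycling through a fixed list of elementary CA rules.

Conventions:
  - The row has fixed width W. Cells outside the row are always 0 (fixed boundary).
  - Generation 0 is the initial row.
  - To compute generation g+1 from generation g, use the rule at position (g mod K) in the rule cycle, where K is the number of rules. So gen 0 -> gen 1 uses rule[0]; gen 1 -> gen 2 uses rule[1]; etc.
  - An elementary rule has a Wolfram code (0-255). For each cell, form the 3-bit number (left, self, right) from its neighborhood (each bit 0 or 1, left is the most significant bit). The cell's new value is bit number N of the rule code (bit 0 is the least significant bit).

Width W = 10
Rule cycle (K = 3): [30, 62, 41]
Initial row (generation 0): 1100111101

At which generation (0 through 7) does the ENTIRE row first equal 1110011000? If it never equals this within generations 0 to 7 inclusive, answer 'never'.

Gen 0: 1100111101
Gen 1 (rule 30): 1011100001
Gen 2 (rule 62): 1110010011
Gen 3 (rule 41): 1000000010
Gen 4 (rule 30): 1100000111
Gen 5 (rule 62): 1010001100
Gen 6 (rule 41): 0100101001
Gen 7 (rule 30): 1111101111

Answer: never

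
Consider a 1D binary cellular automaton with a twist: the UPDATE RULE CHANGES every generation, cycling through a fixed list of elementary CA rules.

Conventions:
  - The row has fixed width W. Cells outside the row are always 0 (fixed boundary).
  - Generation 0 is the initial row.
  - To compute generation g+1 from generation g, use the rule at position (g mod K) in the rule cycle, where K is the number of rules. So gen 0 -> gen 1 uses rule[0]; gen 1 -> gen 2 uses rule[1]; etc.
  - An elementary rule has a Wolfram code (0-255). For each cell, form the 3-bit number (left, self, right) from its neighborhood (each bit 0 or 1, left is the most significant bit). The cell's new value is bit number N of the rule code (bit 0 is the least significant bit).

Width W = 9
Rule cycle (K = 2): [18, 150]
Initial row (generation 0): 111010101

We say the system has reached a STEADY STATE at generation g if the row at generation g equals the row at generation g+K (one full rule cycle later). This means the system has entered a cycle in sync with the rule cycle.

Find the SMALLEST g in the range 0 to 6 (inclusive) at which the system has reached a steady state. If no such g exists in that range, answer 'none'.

Answer: 1

Derivation:
Gen 0: 111010101
Gen 1 (rule 18): 000000000
Gen 2 (rule 150): 000000000
Gen 3 (rule 18): 000000000
Gen 4 (rule 150): 000000000
Gen 5 (rule 18): 000000000
Gen 6 (rule 150): 000000000
Gen 7 (rule 18): 000000000
Gen 8 (rule 150): 000000000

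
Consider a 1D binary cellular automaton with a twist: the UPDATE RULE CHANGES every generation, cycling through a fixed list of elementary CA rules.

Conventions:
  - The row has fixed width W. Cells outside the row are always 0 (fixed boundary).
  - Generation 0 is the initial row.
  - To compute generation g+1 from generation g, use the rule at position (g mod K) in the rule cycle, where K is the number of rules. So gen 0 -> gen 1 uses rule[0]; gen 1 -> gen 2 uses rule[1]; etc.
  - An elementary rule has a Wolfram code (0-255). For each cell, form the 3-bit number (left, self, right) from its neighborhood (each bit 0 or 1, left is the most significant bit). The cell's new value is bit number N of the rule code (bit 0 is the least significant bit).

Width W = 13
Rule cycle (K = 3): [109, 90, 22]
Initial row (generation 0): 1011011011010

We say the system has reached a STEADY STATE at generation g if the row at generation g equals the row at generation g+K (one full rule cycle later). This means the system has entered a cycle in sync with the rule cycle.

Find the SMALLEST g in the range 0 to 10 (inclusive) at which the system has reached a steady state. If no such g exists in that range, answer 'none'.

Answer: none

Derivation:
Gen 0: 1011011011010
Gen 1 (rule 109): 1111111111110
Gen 2 (rule 90): 1000000000011
Gen 3 (rule 22): 1100000000100
Gen 4 (rule 109): 1101111110101
Gen 5 (rule 90): 1101000010000
Gen 6 (rule 22): 0001100111000
Gen 7 (rule 109): 1101100101011
Gen 8 (rule 90): 1101111000011
Gen 9 (rule 22): 0000000100100
Gen 10 (rule 109): 1111110100101
Gen 11 (rule 90): 1000010011000
Gen 12 (rule 22): 1100111100100
Gen 13 (rule 109): 1100100100101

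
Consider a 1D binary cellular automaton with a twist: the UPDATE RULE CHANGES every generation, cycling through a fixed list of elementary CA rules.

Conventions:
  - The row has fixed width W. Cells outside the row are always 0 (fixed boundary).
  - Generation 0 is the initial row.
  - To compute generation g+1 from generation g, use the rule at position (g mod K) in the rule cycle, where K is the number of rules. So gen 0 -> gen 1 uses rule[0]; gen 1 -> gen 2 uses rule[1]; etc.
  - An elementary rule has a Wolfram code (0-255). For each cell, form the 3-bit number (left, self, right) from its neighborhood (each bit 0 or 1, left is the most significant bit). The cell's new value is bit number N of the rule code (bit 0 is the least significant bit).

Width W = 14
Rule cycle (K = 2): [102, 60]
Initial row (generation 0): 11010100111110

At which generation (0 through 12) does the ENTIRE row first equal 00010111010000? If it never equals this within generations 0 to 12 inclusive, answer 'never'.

Answer: 9

Derivation:
Gen 0: 11010100111110
Gen 1 (rule 102): 01111101000010
Gen 2 (rule 60): 01000011100011
Gen 3 (rule 102): 11000100100101
Gen 4 (rule 60): 10100110110111
Gen 5 (rule 102): 11101011011001
Gen 6 (rule 60): 10011110110101
Gen 7 (rule 102): 10100011011111
Gen 8 (rule 60): 11110010110000
Gen 9 (rule 102): 00010111010000
Gen 10 (rule 60): 00011100111000
Gen 11 (rule 102): 00100101001000
Gen 12 (rule 60): 00110111101100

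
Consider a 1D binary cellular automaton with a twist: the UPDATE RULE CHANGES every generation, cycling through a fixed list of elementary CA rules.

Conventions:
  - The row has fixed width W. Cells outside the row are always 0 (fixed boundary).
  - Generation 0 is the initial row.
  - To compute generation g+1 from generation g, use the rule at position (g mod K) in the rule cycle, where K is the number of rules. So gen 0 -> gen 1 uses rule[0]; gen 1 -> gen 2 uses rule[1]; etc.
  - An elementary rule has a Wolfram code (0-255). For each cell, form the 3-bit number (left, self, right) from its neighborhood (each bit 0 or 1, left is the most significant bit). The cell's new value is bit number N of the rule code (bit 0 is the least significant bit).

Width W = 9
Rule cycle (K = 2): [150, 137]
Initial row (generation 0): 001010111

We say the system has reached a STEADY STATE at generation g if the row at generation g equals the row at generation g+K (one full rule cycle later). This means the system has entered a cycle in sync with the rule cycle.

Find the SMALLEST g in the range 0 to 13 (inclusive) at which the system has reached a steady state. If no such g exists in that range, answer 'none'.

Answer: none

Derivation:
Gen 0: 001010111
Gen 1 (rule 150): 011010010
Gen 2 (rule 137): 010000000
Gen 3 (rule 150): 111000000
Gen 4 (rule 137): 110011111
Gen 5 (rule 150): 001101110
Gen 6 (rule 137): 101001100
Gen 7 (rule 150): 101110010
Gen 8 (rule 137): 001100000
Gen 9 (rule 150): 010010000
Gen 10 (rule 137): 000000111
Gen 11 (rule 150): 000001010
Gen 12 (rule 137): 111100000
Gen 13 (rule 150): 011010000
Gen 14 (rule 137): 010000111
Gen 15 (rule 150): 111001010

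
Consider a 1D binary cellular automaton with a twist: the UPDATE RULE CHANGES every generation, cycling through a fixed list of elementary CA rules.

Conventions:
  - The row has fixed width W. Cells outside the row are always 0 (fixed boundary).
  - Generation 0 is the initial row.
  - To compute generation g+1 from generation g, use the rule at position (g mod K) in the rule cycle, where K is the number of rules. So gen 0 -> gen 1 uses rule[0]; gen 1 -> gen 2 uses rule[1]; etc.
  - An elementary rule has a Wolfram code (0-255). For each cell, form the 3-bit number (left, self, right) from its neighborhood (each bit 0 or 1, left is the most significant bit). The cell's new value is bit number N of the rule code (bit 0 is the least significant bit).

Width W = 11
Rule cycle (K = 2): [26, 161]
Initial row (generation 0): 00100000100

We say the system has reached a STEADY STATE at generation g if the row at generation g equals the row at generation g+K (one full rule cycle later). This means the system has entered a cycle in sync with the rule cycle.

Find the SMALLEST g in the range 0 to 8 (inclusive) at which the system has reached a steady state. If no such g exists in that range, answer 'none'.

Answer: 2

Derivation:
Gen 0: 00100000100
Gen 1 (rule 26): 01010001010
Gen 2 (rule 161): 00100100100
Gen 3 (rule 26): 01011011010
Gen 4 (rule 161): 00100100100
Gen 5 (rule 26): 01011011010
Gen 6 (rule 161): 00100100100
Gen 7 (rule 26): 01011011010
Gen 8 (rule 161): 00100100100
Gen 9 (rule 26): 01011011010
Gen 10 (rule 161): 00100100100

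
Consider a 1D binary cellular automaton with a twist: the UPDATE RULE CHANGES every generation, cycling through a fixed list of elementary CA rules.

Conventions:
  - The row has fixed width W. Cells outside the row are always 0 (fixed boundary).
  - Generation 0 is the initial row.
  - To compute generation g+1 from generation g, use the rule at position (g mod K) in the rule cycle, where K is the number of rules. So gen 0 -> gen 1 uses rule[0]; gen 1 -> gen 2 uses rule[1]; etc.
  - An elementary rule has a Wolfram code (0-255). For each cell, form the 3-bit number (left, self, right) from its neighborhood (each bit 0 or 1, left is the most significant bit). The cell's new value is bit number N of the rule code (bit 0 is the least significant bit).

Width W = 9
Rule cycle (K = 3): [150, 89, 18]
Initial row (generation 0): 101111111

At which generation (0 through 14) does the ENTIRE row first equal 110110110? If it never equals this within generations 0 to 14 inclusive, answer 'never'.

Gen 0: 101111111
Gen 1 (rule 150): 100111110
Gen 2 (rule 89): 010100011
Gen 3 (rule 18): 100010100
Gen 4 (rule 150): 110110110
Gen 5 (rule 89): 110110111
Gen 6 (rule 18): 000000000
Gen 7 (rule 150): 000000000
Gen 8 (rule 89): 111111111
Gen 9 (rule 18): 000000000
Gen 10 (rule 150): 000000000
Gen 11 (rule 89): 111111111
Gen 12 (rule 18): 000000000
Gen 13 (rule 150): 000000000
Gen 14 (rule 89): 111111111

Answer: 4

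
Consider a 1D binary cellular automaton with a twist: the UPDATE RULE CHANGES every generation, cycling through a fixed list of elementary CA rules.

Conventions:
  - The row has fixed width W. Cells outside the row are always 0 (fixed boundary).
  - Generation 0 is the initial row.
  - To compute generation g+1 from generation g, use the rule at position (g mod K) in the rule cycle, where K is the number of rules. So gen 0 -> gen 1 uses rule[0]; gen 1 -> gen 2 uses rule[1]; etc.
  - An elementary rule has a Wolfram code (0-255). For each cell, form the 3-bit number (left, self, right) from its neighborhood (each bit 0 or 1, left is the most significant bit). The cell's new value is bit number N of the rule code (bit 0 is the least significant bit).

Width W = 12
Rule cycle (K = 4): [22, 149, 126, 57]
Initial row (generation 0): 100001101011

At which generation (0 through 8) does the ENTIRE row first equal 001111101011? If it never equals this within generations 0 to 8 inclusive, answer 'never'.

Gen 0: 100001101011
Gen 1 (rule 22): 110010001000
Gen 2 (rule 149): 001011101111
Gen 3 (rule 126): 011110111001
Gen 4 (rule 57): 010001100100
Gen 5 (rule 22): 111010011110
Gen 6 (rule 149): 010011001101
Gen 7 (rule 126): 111111111111
Gen 8 (rule 57): 100000000000

Answer: never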